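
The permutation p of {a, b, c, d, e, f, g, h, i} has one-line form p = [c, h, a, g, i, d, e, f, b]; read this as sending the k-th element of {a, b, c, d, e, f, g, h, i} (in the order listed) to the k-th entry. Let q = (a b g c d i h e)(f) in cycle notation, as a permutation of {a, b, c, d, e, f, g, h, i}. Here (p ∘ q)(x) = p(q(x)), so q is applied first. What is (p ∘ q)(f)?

First apply q: q(f) = f, then p(f) = d. Thus (p ∘ q)(f) = d.

d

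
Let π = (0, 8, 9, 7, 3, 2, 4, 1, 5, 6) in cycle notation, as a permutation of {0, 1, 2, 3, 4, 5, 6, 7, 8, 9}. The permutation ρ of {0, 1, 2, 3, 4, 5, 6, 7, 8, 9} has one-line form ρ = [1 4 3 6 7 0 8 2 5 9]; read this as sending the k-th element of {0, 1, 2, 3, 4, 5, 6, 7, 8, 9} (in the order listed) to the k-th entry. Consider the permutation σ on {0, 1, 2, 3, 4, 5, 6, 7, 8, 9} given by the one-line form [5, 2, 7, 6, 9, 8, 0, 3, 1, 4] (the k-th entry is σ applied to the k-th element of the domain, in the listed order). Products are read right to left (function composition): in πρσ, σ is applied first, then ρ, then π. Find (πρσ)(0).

8

Apply the permutations in order: σ(0) = 5, then ρ(5) = 0, then π(0) = 8. So (πρσ)(0) = 8.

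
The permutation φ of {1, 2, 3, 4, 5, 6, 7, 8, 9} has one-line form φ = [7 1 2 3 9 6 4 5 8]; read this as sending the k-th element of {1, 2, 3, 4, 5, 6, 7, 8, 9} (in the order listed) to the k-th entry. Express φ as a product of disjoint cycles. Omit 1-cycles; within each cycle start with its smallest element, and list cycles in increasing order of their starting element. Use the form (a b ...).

(1 7 4 3 2)(5 9 8)

Iterating φ from 1 gives 1 → 7 → 4 → 3 → 2 → 1; that is the 5-cycle (1 7 4 3 2).
Repeating from the next unused element and collecting all non-trivial cycles gives (1 7 4 3 2)(5 9 8).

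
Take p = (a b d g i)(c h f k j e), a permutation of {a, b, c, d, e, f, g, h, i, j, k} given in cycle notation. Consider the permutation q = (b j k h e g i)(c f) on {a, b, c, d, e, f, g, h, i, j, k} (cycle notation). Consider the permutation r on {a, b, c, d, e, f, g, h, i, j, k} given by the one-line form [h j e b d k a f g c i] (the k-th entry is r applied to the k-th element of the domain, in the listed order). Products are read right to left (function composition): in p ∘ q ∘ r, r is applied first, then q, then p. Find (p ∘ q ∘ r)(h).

Apply the permutations in order: r(h) = f, then q(f) = c, then p(c) = h. So (p ∘ q ∘ r)(h) = h.

h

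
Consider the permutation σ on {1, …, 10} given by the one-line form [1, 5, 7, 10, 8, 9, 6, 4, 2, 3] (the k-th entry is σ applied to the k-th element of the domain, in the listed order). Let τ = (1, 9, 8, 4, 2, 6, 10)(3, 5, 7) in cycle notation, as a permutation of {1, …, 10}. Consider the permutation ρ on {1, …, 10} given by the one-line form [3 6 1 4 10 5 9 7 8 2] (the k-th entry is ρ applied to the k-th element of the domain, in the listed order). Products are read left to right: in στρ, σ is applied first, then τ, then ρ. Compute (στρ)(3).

1

(στρ)(3) = ρ(τ(σ(3))). σ(3) = 7, then τ(7) = 3, then ρ(3) = 1, so the result is 1.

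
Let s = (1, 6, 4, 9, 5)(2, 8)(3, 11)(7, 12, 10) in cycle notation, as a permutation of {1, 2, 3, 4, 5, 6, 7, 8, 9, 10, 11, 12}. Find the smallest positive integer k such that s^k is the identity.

30

The cycle type of s is (5, 3, 2, 2).
The order is lcm(5, 3, 2, 2) = 30.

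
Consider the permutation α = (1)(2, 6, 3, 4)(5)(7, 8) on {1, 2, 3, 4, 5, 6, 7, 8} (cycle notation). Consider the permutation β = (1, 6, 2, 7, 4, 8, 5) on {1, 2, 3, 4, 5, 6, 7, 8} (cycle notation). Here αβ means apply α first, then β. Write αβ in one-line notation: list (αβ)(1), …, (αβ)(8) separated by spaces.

6 2 8 7 1 3 5 4

(αβ)(x) = β(α(x)). Computing each image: β(α(1)) = β(1) = 6, β(α(2)) = β(6) = 2, β(α(3)) = β(4) = 8, β(α(4)) = β(2) = 7, β(α(5)) = β(5) = 1, β(α(6)) = β(3) = 3, β(α(7)) = β(8) = 5, β(α(8)) = β(7) = 4.
Hence αβ = [6 2 8 7 1 3 5 4].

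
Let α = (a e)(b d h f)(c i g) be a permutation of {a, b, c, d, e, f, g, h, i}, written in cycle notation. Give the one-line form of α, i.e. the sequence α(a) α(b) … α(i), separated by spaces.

e d i h a b c f g

Each element maps to the next entry in its cycle (wrapping to the front): a→e, b→d, c→i, d→h, e→a, f→b, g→c, h→f, i→g.
So the one-line form is e d i h a b c f g.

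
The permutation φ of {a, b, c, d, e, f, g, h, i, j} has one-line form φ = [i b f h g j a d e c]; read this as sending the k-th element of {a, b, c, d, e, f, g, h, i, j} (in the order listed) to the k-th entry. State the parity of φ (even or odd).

even

In disjoint-cycle form the cycle lengths are 4, 3, 2, 1.
A cycle is odd iff its length is even; φ has 2 even-length cycles, so sgn(φ) = (−1)^2 and φ is even.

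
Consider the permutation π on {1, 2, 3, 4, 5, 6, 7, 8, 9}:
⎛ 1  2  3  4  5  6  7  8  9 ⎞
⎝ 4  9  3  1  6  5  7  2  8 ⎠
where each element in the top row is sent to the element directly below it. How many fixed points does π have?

2

The fixed points (elements with π(x) = x) are {3, 7}, so there are 2.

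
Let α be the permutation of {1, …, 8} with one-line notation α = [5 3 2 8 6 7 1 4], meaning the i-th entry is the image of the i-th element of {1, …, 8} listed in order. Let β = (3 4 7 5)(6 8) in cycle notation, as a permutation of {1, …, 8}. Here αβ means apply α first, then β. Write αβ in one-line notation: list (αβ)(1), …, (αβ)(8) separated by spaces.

3 4 2 6 8 5 1 7

(αβ)(x) = β(α(x)). Computing each image: β(α(1)) = β(5) = 3, β(α(2)) = β(3) = 4, β(α(3)) = β(2) = 2, β(α(4)) = β(8) = 6, β(α(5)) = β(6) = 8, β(α(6)) = β(7) = 5, β(α(7)) = β(1) = 1, β(α(8)) = β(4) = 7.
Hence αβ = [3 4 2 6 8 5 1 7].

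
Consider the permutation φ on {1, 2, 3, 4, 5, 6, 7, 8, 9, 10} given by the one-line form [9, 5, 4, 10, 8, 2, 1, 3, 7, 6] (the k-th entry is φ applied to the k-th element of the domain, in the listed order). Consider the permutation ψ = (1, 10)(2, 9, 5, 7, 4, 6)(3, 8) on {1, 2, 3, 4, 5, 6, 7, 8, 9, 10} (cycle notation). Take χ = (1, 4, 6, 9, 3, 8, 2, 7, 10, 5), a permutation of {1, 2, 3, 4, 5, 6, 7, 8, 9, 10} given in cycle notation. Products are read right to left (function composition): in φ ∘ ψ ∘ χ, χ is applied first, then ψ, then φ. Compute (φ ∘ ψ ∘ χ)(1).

2

Apply the permutations in order: χ(1) = 4, then ψ(4) = 6, then φ(6) = 2. So (φ ∘ ψ ∘ χ)(1) = 2.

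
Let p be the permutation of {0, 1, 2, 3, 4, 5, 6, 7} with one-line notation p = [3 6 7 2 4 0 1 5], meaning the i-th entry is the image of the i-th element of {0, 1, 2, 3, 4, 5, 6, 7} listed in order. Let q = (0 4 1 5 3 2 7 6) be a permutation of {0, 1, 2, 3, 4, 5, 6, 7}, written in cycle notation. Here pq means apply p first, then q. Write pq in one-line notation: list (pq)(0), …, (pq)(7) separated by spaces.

2 0 6 7 1 4 5 3

(pq)(x) = q(p(x)). Computing each image: q(p(0)) = q(3) = 2, q(p(1)) = q(6) = 0, q(p(2)) = q(7) = 6, q(p(3)) = q(2) = 7, q(p(4)) = q(4) = 1, q(p(5)) = q(0) = 4, q(p(6)) = q(1) = 5, q(p(7)) = q(5) = 3.
Hence pq = [2 0 6 7 1 4 5 3].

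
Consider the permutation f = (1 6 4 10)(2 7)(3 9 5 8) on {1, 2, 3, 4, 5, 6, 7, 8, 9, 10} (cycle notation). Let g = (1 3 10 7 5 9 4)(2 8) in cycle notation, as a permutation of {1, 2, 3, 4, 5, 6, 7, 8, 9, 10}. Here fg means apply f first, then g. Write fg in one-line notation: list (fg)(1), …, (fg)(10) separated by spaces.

6 5 4 7 2 1 8 10 9 3

(fg)(x) = g(f(x)). Computing each image: g(f(1)) = g(6) = 6, g(f(2)) = g(7) = 5, g(f(3)) = g(9) = 4, g(f(4)) = g(10) = 7, g(f(5)) = g(8) = 2, g(f(6)) = g(4) = 1, g(f(7)) = g(2) = 8, g(f(8)) = g(3) = 10, g(f(9)) = g(5) = 9, g(f(10)) = g(1) = 3.
Hence fg = [6 5 4 7 2 1 8 10 9 3].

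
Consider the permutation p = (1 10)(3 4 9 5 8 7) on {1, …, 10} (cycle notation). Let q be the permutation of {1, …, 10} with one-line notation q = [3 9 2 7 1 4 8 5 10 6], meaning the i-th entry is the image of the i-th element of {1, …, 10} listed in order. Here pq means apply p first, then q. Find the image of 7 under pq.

2

First apply p: p(7) = 3, then q(3) = 2. Thus (pq)(7) = 2.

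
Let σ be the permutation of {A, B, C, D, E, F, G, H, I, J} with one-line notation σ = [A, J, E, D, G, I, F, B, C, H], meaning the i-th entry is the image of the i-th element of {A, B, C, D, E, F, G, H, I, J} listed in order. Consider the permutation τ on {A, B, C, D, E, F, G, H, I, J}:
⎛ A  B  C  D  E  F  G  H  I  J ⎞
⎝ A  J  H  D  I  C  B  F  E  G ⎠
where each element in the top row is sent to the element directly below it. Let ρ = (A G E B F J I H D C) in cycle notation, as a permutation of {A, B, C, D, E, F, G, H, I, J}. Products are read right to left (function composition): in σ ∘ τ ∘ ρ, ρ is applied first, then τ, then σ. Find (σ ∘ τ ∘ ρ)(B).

E

(σ ∘ τ ∘ ρ)(B) = σ(τ(ρ(B))). ρ(B) = F, then τ(F) = C, then σ(C) = E, so the result is E.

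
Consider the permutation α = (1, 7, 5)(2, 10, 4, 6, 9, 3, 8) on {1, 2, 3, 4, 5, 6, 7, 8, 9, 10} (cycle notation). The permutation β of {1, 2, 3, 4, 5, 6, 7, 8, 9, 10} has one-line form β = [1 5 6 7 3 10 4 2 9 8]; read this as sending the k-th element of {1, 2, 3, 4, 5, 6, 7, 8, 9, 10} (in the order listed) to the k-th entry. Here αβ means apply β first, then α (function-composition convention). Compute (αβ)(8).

10

First apply β: β(8) = 2, then α(2) = 10. Thus (αβ)(8) = 10.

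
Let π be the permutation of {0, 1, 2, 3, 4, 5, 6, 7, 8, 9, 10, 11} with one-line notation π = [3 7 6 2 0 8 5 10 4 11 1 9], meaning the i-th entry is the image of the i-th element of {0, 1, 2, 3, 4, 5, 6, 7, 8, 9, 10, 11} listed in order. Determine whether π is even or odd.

odd

In disjoint-cycle form the cycle lengths are 7, 3, 2.
A cycle is odd iff its length is even; π has 1 even-length cycle, so sgn(π) = (−1)^1 and π is odd.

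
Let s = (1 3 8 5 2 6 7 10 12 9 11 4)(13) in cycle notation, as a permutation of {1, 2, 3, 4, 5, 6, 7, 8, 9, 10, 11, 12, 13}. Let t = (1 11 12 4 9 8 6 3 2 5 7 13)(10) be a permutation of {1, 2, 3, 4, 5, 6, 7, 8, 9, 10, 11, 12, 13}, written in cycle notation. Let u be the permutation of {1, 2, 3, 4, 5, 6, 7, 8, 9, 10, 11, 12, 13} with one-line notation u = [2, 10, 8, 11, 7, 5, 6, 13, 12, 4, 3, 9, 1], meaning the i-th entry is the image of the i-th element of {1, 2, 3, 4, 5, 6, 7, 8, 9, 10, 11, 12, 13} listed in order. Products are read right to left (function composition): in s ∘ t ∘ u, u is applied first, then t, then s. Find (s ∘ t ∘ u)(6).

Apply the permutations in order: u(6) = 5, then t(5) = 7, then s(7) = 10. So (s ∘ t ∘ u)(6) = 10.

10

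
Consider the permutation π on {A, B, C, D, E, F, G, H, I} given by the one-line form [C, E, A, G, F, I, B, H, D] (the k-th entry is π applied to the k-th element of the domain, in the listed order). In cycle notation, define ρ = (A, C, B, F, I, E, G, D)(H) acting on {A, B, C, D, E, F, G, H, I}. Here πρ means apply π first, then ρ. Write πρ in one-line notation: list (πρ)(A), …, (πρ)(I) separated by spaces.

For each element, apply π then ρ: A → C → B; B → E → G; C → A → C; D → G → D; E → F → I; F → I → E; G → B → F; H → H → H; I → D → A.
Collecting the images, πρ = [B G C D I E F H A].

B G C D I E F H A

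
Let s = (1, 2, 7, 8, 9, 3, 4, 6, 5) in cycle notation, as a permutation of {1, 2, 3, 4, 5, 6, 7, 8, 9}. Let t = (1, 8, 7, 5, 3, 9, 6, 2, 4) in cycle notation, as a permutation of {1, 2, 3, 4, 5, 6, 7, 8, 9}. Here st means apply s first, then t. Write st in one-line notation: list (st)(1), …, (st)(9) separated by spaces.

4 5 1 2 8 3 7 6 9

Chase each element through s then t: 1 → 2 → 4; 2 → 7 → 5; 3 → 4 → 1; 4 → 6 → 2; 5 → 1 → 8; 6 → 5 → 3; 7 → 8 → 7; 8 → 9 → 6; 9 → 3 → 9.
So st in one-line form is 4 5 1 2 8 3 7 6 9.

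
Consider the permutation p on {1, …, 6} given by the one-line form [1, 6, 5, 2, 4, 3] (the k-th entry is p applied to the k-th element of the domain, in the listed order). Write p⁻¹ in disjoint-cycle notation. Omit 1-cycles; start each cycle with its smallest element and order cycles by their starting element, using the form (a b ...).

(2 4 5 3 6)

First write p in disjoint cycles: (2 6 3 5 4).
The inverse reverses every cycle; in canonical form, p⁻¹ = (2 4 5 3 6).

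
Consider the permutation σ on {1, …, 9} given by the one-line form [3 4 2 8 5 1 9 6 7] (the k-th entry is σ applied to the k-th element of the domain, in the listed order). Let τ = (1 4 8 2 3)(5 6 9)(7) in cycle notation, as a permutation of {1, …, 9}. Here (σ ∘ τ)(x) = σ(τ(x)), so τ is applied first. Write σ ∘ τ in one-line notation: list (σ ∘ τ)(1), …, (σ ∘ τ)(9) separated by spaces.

(σ ∘ τ)(x) = σ(τ(x)). Computing each image: σ(τ(1)) = σ(4) = 8, σ(τ(2)) = σ(3) = 2, σ(τ(3)) = σ(1) = 3, σ(τ(4)) = σ(8) = 6, σ(τ(5)) = σ(6) = 1, σ(τ(6)) = σ(9) = 7, σ(τ(7)) = σ(7) = 9, σ(τ(8)) = σ(2) = 4, σ(τ(9)) = σ(5) = 5.
Hence σ ∘ τ = [8 2 3 6 1 7 9 4 5].

8 2 3 6 1 7 9 4 5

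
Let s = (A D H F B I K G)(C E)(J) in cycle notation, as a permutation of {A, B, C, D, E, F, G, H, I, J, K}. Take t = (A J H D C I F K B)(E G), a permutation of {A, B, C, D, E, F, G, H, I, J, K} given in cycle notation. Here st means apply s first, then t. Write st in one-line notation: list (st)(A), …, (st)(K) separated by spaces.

(st)(x) = t(s(x)). Computing each image: t(s(A)) = t(D) = C, t(s(B)) = t(I) = F, t(s(C)) = t(E) = G, t(s(D)) = t(H) = D, t(s(E)) = t(C) = I, t(s(F)) = t(B) = A, t(s(G)) = t(A) = J, t(s(H)) = t(F) = K, t(s(I)) = t(K) = B, t(s(J)) = t(J) = H, t(s(K)) = t(G) = E.
Hence st = [C F G D I A J K B H E].

C F G D I A J K B H E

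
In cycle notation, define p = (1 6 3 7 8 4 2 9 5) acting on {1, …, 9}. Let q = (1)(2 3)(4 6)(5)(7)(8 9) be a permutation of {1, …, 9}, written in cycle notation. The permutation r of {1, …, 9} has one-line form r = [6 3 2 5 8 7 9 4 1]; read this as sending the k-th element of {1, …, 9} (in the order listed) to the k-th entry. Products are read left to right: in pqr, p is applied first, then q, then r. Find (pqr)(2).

Apply the permutations in order: p(2) = 9, then q(9) = 8, then r(8) = 4. So (pqr)(2) = 4.

4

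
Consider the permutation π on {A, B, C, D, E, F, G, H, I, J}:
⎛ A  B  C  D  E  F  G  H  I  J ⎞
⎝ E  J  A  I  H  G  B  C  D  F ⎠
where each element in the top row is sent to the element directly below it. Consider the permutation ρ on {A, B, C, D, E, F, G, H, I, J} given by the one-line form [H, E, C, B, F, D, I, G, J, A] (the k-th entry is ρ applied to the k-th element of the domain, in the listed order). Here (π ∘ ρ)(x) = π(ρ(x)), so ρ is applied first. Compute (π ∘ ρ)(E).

First apply ρ: ρ(E) = F, then π(F) = G. Thus (π ∘ ρ)(E) = G.

G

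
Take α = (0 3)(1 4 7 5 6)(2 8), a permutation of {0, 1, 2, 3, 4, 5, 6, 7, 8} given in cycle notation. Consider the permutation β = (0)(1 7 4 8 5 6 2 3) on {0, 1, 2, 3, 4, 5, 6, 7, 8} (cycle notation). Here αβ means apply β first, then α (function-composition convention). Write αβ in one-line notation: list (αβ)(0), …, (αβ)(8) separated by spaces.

3 5 0 4 2 1 8 7 6

For each element, apply β then α: 0 → 0 → 3; 1 → 7 → 5; 2 → 3 → 0; 3 → 1 → 4; 4 → 8 → 2; 5 → 6 → 1; 6 → 2 → 8; 7 → 4 → 7; 8 → 5 → 6.
So αβ in one-line form is 3 5 0 4 2 1 8 7 6.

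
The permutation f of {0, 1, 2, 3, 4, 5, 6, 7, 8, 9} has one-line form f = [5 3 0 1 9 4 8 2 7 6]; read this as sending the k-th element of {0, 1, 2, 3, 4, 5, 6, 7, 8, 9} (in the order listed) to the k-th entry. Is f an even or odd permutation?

even

In disjoint-cycle form the cycle lengths are 8, 2.
A cycle is odd iff its length is even; f has 2 even-length cycles, so sgn(f) = (−1)^2 and f is even.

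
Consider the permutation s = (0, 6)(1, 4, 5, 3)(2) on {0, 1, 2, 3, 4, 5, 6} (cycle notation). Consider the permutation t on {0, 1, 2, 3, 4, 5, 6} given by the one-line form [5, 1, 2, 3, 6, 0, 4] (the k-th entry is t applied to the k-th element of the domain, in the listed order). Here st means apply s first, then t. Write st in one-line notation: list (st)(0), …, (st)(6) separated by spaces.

4 6 2 1 0 3 5

Chase each element through s then t: 0 → 6 → 4; 1 → 4 → 6; 2 → 2 → 2; 3 → 1 → 1; 4 → 5 → 0; 5 → 3 → 3; 6 → 0 → 5.
Collecting the images, st = [4 6 2 1 0 3 5].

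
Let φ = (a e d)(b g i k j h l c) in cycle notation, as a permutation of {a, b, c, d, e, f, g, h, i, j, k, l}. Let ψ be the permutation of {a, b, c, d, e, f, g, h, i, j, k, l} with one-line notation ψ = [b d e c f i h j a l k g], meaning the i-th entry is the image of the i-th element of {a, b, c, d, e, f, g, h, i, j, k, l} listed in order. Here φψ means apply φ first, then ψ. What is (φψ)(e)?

c

First apply φ: φ(e) = d, then ψ(d) = c. Thus (φψ)(e) = c.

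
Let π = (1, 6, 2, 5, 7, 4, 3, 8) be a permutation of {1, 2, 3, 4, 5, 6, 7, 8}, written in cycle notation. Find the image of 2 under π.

5

In the cycle (1, 6, 2, 5, 7, 4, 3, 8), 2 is followed by 5, so π(2) = 5.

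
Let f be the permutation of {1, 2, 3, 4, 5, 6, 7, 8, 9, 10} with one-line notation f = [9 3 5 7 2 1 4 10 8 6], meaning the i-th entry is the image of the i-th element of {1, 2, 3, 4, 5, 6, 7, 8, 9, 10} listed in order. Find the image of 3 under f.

3 is element number 3 of the domain, and entry number 3 of the one-line form is 5, so f(3) = 5.

5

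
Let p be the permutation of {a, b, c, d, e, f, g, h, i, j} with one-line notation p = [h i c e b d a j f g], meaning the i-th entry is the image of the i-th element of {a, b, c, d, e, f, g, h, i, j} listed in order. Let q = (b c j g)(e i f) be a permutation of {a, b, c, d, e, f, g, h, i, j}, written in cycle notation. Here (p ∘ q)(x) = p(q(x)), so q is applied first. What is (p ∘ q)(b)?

First apply q: q(b) = c, then p(c) = c. Thus (p ∘ q)(b) = c.

c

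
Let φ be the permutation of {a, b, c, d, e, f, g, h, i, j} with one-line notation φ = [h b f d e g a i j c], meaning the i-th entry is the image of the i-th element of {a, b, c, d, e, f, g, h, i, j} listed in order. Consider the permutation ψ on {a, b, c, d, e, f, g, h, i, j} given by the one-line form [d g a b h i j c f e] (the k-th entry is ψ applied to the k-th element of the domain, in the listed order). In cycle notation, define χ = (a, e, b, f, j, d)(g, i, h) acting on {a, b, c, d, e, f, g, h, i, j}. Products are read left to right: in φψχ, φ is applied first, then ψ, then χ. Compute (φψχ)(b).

Apply the permutations in order: φ(b) = b, then ψ(b) = g, then χ(g) = i. So (φψχ)(b) = i.

i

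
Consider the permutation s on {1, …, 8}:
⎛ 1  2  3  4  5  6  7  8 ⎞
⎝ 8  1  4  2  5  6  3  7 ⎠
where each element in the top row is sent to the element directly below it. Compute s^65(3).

Tracing 3 → 4 → … returns to 3 after 6 steps, so 3 lies in a 6-cycle (1 8 7 3 4 2).
On a 6-cycle, s^6 is the identity, so s^65 = s^5 there (65 ≡ 5 mod 6).
Advancing 5 steps from 3: 3 → 4 → 2 → 1 → 8 → 7.

7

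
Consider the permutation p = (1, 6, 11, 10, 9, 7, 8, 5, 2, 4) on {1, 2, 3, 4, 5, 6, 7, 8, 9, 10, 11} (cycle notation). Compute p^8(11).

1

11 lies in the 10-cycle (1, 6, 11, 10, 9, 7, 8, 5, 2, 4).
Advancing 8 steps from 11: 11 → 10 → 9 → 7 → 8 → 5 → 2 → 4 → 1.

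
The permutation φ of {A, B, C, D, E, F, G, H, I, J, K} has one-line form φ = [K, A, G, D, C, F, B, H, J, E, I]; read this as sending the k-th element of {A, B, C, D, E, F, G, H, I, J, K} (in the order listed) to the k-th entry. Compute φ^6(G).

E

Tracing G → B → … returns to G after 8 steps, so G lies in an 8-cycle (A, K, I, J, E, C, G, B).
Advancing 6 steps from G: G → B → A → K → I → J → E.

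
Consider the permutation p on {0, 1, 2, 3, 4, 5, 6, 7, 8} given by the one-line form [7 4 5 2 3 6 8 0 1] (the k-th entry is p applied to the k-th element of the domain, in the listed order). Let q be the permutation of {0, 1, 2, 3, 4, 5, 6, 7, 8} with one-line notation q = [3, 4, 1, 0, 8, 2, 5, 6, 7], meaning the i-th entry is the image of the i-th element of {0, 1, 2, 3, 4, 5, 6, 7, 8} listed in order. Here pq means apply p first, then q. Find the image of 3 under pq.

1

p(3) = 2, then q(2) = 1; composing gives (pq)(3) = 1.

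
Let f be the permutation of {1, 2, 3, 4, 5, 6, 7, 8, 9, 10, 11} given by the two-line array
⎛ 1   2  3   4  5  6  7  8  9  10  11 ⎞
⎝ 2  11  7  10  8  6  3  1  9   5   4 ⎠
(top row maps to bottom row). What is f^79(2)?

4

Tracing 2 → 11 → … returns to 2 after 7 steps, so 2 lies in a 7-cycle (1 2 11 4 10 5 8).
On a 7-cycle, f^7 is the identity, so f^79 = f^2 there (79 ≡ 2 mod 7).
Stepping 2 places around the cycle: 2 → 11 → 4.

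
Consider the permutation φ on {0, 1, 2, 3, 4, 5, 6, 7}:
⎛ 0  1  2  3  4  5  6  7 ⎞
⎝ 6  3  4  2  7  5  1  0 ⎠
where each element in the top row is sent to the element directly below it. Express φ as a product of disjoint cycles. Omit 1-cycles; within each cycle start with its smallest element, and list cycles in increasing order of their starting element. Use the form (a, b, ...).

Iterating φ from 0 gives 0 → 6 → 1 → 3 → 2 → 4 → 7 → 0; that is the 7-cycle (0, 6, 1, 3, 2, 4, 7).
Repeating from the next unused element and collecting all non-trivial cycles gives (0, 6, 1, 3, 2, 4, 7).

(0, 6, 1, 3, 2, 4, 7)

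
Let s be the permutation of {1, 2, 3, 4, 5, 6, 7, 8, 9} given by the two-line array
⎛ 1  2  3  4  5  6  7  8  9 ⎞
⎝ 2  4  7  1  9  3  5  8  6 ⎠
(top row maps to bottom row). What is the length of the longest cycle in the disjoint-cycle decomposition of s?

5

Decomposing into disjoint cycles gives (1 2 4)(3 7 5 9 6); the longest has length 5.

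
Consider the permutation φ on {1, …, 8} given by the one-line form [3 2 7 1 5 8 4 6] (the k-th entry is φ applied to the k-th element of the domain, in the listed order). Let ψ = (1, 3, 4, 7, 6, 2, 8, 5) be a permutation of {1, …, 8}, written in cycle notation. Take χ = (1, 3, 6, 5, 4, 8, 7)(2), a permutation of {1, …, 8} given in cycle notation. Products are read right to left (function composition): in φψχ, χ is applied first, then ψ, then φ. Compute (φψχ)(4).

Apply the permutations in order: χ(4) = 8, then ψ(8) = 5, then φ(5) = 5. So (φψχ)(4) = 5.

5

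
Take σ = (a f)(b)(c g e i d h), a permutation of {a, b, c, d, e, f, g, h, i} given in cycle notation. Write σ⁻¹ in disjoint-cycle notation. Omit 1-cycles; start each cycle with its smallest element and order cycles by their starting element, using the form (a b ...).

(a f)(c h d i e g)

Inverting a permutation written in cycle notation just reverses the order within every cycle.
After reversing and putting each cycle's least element first, σ⁻¹ = (a f)(c h d i e g).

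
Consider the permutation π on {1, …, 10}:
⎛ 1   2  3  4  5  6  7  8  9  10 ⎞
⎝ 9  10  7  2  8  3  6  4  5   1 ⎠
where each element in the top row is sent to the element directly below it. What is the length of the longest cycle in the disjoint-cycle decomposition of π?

7

Decomposing into disjoint cycles gives (1 9 5 8 4 2 10)(3 7 6); the longest has length 7.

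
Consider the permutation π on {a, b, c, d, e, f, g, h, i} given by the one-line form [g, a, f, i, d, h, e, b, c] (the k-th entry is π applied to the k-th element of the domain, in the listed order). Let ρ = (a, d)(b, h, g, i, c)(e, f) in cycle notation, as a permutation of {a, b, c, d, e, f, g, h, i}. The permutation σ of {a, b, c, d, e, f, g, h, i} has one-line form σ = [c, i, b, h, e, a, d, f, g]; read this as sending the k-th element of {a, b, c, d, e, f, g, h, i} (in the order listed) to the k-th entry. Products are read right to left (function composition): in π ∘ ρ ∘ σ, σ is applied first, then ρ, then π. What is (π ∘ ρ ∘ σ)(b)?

f

Chase b: σ(b) = i; ρ(i) = c; π(c) = f. Hence (π ∘ ρ ∘ σ)(b) = f.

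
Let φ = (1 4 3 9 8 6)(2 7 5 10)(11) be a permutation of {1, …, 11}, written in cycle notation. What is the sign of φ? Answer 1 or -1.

The cycle lengths are 6, 4, 1.
A cycle is odd iff its length is even; φ has 2 even-length cycles, so sgn(φ) = (−1)^2 and φ is even.

1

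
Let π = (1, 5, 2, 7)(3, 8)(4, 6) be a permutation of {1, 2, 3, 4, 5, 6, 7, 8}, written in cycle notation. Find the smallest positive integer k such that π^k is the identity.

The cycle type of π is (4, 2, 2).
Since disjoint cycles commute, ord(π) = lcm(4, 2, 2) = 4.

4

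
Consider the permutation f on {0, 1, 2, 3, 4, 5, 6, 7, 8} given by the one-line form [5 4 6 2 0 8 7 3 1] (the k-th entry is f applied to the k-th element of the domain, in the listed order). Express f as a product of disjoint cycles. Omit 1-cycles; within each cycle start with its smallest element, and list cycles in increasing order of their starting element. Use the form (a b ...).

Iterating f from 0 gives 0 → 5 → 8 → 1 → 4 → 0; that is the 5-cycle (0 5 8 1 4).
Continuing from each remaining unvisited element yields (0 5 8 1 4)(2 6 7 3).

(0 5 8 1 4)(2 6 7 3)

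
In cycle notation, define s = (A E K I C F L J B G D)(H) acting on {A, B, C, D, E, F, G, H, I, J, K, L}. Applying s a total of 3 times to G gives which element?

E

G lies in the 11-cycle (A E K I C F L J B G D).
Stepping 3 places around the cycle: G → D → A → E.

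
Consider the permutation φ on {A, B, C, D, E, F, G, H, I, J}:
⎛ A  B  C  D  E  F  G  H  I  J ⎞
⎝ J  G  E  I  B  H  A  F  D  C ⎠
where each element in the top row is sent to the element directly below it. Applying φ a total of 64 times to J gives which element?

Tracing J → C → … returns to J after 6 steps, so J lies in a 6-cycle (A J C E B G).
On a 6-cycle, φ^6 is the identity, so φ^64 = φ^4 there (64 ≡ 4 mod 6).
Stepping 4 places around the cycle: J → C → E → B → G.

G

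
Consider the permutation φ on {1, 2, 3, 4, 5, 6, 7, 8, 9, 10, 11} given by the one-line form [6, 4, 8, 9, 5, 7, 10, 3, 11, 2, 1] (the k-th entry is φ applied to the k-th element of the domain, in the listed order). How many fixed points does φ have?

The fixed points (elements with φ(x) = x) are {5}, so there is 1.

1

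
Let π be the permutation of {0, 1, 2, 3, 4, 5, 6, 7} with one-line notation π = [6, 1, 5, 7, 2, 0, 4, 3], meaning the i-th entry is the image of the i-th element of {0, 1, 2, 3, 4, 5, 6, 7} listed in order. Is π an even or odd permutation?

odd

In disjoint-cycle form the cycle lengths are 5, 2, 1.
A cycle is odd iff its length is even; π has 1 even-length cycle, so sgn(π) = (−1)^1 and π is odd.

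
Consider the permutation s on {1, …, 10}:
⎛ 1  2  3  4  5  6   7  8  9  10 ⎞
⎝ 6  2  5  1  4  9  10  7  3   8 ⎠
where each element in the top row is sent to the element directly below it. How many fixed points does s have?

The fixed points (elements with s(x) = x) are {2}, so there is 1.

1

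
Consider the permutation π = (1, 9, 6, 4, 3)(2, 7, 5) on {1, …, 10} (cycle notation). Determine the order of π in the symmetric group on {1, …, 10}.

15

The cycle type of π is (5, 3, 1, 1).
The order of π is the least common multiple of its cycle lengths: lcm(5, 3) = 15.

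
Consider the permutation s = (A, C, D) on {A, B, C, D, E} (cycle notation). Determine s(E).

E

E does not appear in any cycle of s, so it is a fixed point: s(E) = E.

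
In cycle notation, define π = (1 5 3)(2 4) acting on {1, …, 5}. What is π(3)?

1

Within (1 5 3), 3 ↦ 1.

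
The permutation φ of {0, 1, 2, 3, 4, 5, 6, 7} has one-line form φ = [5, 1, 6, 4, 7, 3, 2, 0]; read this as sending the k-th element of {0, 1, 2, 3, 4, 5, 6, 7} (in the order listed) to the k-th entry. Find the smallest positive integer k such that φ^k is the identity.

Decomposing into disjoint cycles gives cycle lengths 5, 2, 1.
The order is lcm(5, 2) = 10.

10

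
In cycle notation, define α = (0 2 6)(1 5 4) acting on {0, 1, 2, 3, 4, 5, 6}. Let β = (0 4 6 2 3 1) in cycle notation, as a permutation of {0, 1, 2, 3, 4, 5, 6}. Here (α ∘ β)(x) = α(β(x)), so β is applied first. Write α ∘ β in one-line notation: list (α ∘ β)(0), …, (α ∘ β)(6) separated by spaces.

For each element, apply β then α: 0 → 4 → 1; 1 → 0 → 2; 2 → 3 → 3; 3 → 1 → 5; 4 → 6 → 0; 5 → 5 → 4; 6 → 2 → 6.
So α ∘ β in one-line form is 1 2 3 5 0 4 6.

1 2 3 5 0 4 6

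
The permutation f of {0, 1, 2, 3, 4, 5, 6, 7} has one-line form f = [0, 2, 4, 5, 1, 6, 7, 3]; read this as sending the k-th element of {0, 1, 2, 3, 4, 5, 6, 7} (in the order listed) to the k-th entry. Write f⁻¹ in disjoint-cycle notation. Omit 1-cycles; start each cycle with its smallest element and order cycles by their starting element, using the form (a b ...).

(1 4 2)(3 7 6 5)

The cycle decomposition of f is (1 2 4)(3 5 6 7).
Reversing each cycle (and rotating so the smallest element leads) gives f⁻¹ = (1 4 2)(3 7 6 5).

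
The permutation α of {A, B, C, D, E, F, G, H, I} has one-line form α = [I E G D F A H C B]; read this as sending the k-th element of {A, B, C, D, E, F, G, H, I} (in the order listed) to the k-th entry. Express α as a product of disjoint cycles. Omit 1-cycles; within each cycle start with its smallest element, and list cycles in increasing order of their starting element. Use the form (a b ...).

(A I B E F)(C G H)

From A: A → I → B → E → F → A, closing the cycle (A I B E F).
Repeating from the next unused element and collecting all non-trivial cycles gives (A I B E F)(C G H).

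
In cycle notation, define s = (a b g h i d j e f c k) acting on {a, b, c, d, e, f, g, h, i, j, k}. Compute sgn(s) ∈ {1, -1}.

The cycle lengths are 11.
A cycle of length ℓ contributes ℓ−1 transpositions, so s is a product of 10 transpositions — even.

1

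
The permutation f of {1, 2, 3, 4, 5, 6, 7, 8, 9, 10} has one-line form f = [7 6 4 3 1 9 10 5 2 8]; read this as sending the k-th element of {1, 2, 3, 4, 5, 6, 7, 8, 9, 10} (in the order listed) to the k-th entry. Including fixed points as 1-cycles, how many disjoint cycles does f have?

3

The cycle decomposition is (1 7 10 8 5)(2 6 9)(3 4), which has 3 cycles (counting 1-cycles).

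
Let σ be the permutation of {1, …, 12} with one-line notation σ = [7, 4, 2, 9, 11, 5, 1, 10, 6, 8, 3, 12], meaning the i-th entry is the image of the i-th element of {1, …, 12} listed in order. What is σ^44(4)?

Tracing 4 → 9 → … returns to 4 after 7 steps, so 4 lies in a 7-cycle (2 4 9 6 5 11 3).
Since the cycle has length 7, σ^44 acts on it the same as σ^2 (44 mod 7 = 2).
Advancing 2 steps from 4: 4 → 9 → 6.

6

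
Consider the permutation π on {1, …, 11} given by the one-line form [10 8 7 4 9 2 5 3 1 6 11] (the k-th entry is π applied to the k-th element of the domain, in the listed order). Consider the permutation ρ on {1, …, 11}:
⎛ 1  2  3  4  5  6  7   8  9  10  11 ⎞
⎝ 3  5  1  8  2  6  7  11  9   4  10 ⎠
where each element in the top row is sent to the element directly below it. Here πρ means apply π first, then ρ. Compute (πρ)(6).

π(6) = 2, then ρ(2) = 5; composing gives (πρ)(6) = 5.

5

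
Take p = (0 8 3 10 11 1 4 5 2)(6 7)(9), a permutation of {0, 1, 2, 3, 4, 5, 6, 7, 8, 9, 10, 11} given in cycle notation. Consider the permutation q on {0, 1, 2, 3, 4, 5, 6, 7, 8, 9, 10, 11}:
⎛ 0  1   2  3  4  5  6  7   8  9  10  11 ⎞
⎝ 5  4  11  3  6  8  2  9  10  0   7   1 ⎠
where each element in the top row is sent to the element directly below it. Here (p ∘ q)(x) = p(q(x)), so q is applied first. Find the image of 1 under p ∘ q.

5

(p ∘ q)(1) = p(q(1)). q(1) = 4, then p(4) = 5. So (p ∘ q)(1) = 5.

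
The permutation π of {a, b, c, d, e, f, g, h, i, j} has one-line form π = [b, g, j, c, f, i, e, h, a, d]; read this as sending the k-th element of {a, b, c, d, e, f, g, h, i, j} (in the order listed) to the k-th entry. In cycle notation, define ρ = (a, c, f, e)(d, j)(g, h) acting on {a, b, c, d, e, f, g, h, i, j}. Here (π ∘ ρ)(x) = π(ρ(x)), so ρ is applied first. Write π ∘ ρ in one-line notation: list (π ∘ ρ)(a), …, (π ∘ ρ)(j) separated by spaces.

j g i d b f h e a c

(π ∘ ρ)(x) = π(ρ(x)). Computing each image: π(ρ(a)) = π(c) = j, π(ρ(b)) = π(b) = g, π(ρ(c)) = π(f) = i, π(ρ(d)) = π(j) = d, π(ρ(e)) = π(a) = b, π(ρ(f)) = π(e) = f, π(ρ(g)) = π(h) = h, π(ρ(h)) = π(g) = e, π(ρ(i)) = π(i) = a, π(ρ(j)) = π(d) = c.
Hence π ∘ ρ = [j g i d b f h e a c].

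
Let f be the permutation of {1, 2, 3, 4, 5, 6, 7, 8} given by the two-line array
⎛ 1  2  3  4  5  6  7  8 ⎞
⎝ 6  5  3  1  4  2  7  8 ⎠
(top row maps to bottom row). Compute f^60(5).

Tracing 5 → 4 → … returns to 5 after 5 steps, so 5 lies in a 5-cycle (1, 6, 2, 5, 4).
On a 5-cycle, f^5 is the identity, so f^60 = f^0 there (60 ≡ 0 mod 5).
So f^60(5) = 5.

5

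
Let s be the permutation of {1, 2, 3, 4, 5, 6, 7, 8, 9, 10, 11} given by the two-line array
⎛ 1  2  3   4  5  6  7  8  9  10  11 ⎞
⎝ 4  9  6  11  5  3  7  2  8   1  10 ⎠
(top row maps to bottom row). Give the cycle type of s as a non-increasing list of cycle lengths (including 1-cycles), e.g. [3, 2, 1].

[4, 3, 2, 1, 1]

The disjoint cycles are (1 4 11 10)(2 9 8)(3 6)(5)(7), with lengths 4, 3, 2, 1, 1 in non-increasing order.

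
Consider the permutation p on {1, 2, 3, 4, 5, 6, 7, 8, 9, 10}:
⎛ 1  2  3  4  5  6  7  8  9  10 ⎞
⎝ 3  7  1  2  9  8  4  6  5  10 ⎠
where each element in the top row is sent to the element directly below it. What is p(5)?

9

The entry below 5 in the array is 9, so p(5) = 9.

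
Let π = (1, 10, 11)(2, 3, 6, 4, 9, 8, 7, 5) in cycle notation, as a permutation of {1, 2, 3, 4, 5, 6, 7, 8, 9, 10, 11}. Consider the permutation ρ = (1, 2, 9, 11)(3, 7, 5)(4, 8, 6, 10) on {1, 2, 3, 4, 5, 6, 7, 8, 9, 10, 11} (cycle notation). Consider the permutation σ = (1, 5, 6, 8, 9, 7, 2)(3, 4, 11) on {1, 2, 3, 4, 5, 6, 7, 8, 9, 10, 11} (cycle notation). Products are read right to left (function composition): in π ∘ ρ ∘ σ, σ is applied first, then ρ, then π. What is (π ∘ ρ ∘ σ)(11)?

5

(π ∘ ρ ∘ σ)(11) = π(ρ(σ(11))). σ(11) = 3, then ρ(3) = 7, then π(7) = 5, so the result is 5.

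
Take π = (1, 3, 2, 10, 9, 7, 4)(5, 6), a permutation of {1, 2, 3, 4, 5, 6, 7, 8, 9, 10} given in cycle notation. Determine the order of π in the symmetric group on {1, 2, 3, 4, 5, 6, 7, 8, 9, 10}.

14

The disjoint cycles have lengths 7, 2, 1.
The order of π is the least common multiple of its cycle lengths: lcm(7, 2) = 14.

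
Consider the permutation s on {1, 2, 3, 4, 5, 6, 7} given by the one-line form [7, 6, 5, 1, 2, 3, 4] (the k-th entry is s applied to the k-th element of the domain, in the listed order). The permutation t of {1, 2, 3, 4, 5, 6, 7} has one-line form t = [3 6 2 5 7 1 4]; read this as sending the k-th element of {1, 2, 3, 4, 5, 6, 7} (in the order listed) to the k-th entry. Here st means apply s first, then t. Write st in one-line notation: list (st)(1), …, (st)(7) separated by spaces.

4 1 7 3 6 2 5

(st)(x) = t(s(x)). Computing each image: t(s(1)) = t(7) = 4, t(s(2)) = t(6) = 1, t(s(3)) = t(5) = 7, t(s(4)) = t(1) = 3, t(s(5)) = t(2) = 6, t(s(6)) = t(3) = 2, t(s(7)) = t(4) = 5.
Hence st = [4 1 7 3 6 2 5].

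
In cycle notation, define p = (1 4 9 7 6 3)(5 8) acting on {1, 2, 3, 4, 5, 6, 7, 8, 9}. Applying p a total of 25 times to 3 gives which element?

1

3 lies in the 6-cycle (1 4 9 7 6 3).
On a 6-cycle, p^6 is the identity, so p^25 = p^1 there (25 ≡ 1 mod 6).
Stepping 1 place around the cycle: 3 → 1.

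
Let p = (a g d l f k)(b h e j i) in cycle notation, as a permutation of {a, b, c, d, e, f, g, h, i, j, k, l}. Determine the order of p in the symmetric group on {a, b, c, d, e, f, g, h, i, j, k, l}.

30

The cycle type of p is (6, 5, 1).
The order is lcm(6, 5) = 30.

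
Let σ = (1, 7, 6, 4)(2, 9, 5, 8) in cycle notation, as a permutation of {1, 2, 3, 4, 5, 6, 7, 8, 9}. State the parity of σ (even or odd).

The cycle lengths are 4, 4, 1.
A cycle is odd iff its length is even; σ has 2 even-length cycles, so sgn(σ) = (−1)^2 and σ is even.

even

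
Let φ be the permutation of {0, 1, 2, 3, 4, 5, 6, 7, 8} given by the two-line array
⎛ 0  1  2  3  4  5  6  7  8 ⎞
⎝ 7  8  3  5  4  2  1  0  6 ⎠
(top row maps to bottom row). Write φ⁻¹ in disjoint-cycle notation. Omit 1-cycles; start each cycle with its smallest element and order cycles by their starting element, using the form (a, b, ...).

(0, 7)(1, 6, 8)(2, 5, 3)

First write φ in disjoint cycles: (0, 7)(1, 8, 6)(2, 3, 5).
The inverse reverses every cycle; in canonical form, φ⁻¹ = (0, 7)(1, 6, 8)(2, 5, 3).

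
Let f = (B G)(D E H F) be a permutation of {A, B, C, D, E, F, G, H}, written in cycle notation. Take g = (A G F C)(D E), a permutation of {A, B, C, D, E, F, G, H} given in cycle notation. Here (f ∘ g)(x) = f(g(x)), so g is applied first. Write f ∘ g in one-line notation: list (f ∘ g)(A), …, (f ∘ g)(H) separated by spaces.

(f ∘ g)(x) = f(g(x)). Computing each image: f(g(A)) = f(G) = B, f(g(B)) = f(B) = G, f(g(C)) = f(A) = A, f(g(D)) = f(E) = H, f(g(E)) = f(D) = E, f(g(F)) = f(C) = C, f(g(G)) = f(F) = D, f(g(H)) = f(H) = F.
Hence f ∘ g = [B G A H E C D F].

B G A H E C D F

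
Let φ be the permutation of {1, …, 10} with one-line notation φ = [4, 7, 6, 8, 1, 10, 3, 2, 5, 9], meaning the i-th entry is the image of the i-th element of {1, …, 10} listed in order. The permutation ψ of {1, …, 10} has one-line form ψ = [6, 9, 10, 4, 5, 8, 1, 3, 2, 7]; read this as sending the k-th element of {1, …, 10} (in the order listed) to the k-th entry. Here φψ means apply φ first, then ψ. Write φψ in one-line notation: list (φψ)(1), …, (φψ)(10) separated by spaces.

4 1 8 3 6 7 10 9 5 2

(φψ)(x) = ψ(φ(x)). Computing each image: ψ(φ(1)) = ψ(4) = 4, ψ(φ(2)) = ψ(7) = 1, ψ(φ(3)) = ψ(6) = 8, ψ(φ(4)) = ψ(8) = 3, ψ(φ(5)) = ψ(1) = 6, ψ(φ(6)) = ψ(10) = 7, ψ(φ(7)) = ψ(3) = 10, ψ(φ(8)) = ψ(2) = 9, ψ(φ(9)) = ψ(5) = 5, ψ(φ(10)) = ψ(9) = 2.
Hence φψ = [4 1 8 3 6 7 10 9 5 2].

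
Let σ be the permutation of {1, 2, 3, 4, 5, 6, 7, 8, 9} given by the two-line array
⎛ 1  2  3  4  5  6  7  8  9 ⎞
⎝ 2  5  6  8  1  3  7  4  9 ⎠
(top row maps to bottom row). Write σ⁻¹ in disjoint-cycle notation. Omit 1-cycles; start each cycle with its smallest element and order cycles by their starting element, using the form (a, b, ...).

(1, 5, 2)(3, 6)(4, 8)

The cycle decomposition of σ is (1, 2, 5)(3, 6)(4, 8).
Reversing each cycle (and rotating so the smallest element leads) gives σ⁻¹ = (1, 5, 2)(3, 6)(4, 8).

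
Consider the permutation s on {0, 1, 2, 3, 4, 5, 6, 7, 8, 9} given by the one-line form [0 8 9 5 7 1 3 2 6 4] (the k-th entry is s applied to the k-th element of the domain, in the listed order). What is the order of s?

The disjoint-cycle form of s has cycle lengths 5, 4, 1.
The order is lcm(5, 4) = 20.

20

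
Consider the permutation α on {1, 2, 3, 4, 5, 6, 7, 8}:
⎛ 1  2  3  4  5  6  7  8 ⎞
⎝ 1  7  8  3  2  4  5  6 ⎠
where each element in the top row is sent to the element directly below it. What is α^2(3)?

6

Tracing 3 → 8 → … returns to 3 after 4 steps, so 3 lies in a 4-cycle (3 8 6 4).
Stepping 2 places around the cycle: 3 → 8 → 6.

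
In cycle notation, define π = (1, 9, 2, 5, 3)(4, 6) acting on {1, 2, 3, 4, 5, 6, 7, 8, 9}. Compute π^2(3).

3 lies in the 5-cycle (1, 9, 2, 5, 3).
Advancing 2 steps from 3: 3 → 1 → 9.

9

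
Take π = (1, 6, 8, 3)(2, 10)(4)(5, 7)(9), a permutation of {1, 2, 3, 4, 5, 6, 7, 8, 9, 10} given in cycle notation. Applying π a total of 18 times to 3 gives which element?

6

3 lies in the 4-cycle (1, 6, 8, 3).
On a 4-cycle, π^4 is the identity, so π^18 = π^2 there (18 ≡ 2 mod 4).
Stepping 2 places around the cycle: 3 → 1 → 6.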